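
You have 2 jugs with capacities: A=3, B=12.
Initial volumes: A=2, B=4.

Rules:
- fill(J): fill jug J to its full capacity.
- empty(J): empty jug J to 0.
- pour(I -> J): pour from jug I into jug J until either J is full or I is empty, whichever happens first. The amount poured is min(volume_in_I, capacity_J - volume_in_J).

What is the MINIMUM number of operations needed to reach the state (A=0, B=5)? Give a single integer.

Answer: 4

Derivation:
BFS from (A=2, B=4). One shortest path:
  1. empty(B) -> (A=2 B=0)
  2. pour(A -> B) -> (A=0 B=2)
  3. fill(A) -> (A=3 B=2)
  4. pour(A -> B) -> (A=0 B=5)
Reached target in 4 moves.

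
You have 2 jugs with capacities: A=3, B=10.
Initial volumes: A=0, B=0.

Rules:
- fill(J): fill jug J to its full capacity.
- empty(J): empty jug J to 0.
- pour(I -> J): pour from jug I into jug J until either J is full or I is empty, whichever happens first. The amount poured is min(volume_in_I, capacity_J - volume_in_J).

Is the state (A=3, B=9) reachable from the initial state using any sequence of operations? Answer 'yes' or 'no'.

Answer: yes

Derivation:
BFS from (A=0, B=0):
  1. fill(A) -> (A=3 B=0)
  2. pour(A -> B) -> (A=0 B=3)
  3. fill(A) -> (A=3 B=3)
  4. pour(A -> B) -> (A=0 B=6)
  5. fill(A) -> (A=3 B=6)
  6. pour(A -> B) -> (A=0 B=9)
  7. fill(A) -> (A=3 B=9)
Target reached → yes.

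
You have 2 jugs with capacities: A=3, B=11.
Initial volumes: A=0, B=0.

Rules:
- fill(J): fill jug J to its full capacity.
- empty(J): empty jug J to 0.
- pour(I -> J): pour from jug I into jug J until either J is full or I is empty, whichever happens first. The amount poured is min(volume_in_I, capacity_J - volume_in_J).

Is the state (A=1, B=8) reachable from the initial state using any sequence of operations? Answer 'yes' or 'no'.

Answer: no

Derivation:
BFS explored all 28 reachable states.
Reachable set includes: (0,0), (0,1), (0,2), (0,3), (0,4), (0,5), (0,6), (0,7), (0,8), (0,9), (0,10), (0,11) ...
Target (A=1, B=8) not in reachable set → no.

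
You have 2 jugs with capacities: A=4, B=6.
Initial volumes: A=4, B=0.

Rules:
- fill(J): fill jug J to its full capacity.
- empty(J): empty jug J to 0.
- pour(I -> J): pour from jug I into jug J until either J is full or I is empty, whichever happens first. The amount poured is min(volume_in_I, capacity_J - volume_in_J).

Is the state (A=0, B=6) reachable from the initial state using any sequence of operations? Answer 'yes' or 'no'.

Answer: yes

Derivation:
BFS from (A=4, B=0):
  1. empty(A) -> (A=0 B=0)
  2. fill(B) -> (A=0 B=6)
Target reached → yes.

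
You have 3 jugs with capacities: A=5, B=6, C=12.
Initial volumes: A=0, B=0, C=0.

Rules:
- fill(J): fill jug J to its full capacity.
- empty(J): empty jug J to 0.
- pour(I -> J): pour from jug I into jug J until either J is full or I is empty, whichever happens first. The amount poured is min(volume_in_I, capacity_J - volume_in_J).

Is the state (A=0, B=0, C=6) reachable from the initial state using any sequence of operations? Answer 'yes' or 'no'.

Answer: yes

Derivation:
BFS from (A=0, B=0, C=0):
  1. fill(B) -> (A=0 B=6 C=0)
  2. pour(B -> C) -> (A=0 B=0 C=6)
Target reached → yes.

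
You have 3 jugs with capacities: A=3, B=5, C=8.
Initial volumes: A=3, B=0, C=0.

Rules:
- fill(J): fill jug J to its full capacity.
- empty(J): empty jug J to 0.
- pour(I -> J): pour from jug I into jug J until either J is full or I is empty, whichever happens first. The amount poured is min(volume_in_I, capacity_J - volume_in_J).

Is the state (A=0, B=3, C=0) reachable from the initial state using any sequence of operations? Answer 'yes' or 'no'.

Answer: yes

Derivation:
BFS from (A=3, B=0, C=0):
  1. pour(A -> B) -> (A=0 B=3 C=0)
Target reached → yes.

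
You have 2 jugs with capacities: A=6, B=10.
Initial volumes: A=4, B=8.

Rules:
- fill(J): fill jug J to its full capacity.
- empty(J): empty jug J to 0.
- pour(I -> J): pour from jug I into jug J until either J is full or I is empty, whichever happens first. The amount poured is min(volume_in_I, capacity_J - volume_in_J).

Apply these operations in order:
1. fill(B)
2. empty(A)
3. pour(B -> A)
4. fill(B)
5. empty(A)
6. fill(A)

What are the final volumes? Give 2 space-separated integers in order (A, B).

Step 1: fill(B) -> (A=4 B=10)
Step 2: empty(A) -> (A=0 B=10)
Step 3: pour(B -> A) -> (A=6 B=4)
Step 4: fill(B) -> (A=6 B=10)
Step 5: empty(A) -> (A=0 B=10)
Step 6: fill(A) -> (A=6 B=10)

Answer: 6 10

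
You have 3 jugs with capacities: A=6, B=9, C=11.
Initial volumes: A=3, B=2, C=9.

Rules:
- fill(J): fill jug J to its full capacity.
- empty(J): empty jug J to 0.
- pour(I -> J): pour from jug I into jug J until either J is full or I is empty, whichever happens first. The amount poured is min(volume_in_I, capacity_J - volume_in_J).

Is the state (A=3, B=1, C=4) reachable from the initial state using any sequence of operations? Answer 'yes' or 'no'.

Answer: no

Derivation:
BFS explored all 441 reachable states.
Reachable set includes: (0,0,0), (0,0,1), (0,0,2), (0,0,3), (0,0,4), (0,0,5), (0,0,6), (0,0,7), (0,0,8), (0,0,9), (0,0,10), (0,0,11) ...
Target (A=3, B=1, C=4) not in reachable set → no.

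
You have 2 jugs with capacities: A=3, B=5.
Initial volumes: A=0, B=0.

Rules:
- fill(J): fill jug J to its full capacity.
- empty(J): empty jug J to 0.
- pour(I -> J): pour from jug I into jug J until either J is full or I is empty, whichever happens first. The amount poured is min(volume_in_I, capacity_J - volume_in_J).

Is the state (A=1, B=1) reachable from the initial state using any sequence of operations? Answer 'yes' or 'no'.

Answer: no

Derivation:
BFS explored all 16 reachable states.
Reachable set includes: (0,0), (0,1), (0,2), (0,3), (0,4), (0,5), (1,0), (1,5), (2,0), (2,5), (3,0), (3,1) ...
Target (A=1, B=1) not in reachable set → no.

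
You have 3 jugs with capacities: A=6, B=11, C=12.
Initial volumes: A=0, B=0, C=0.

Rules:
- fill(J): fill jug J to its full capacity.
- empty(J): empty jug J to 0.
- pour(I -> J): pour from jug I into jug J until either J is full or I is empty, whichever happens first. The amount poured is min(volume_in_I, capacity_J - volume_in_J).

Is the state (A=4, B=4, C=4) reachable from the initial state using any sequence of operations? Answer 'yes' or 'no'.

Answer: no

Derivation:
BFS explored all 542 reachable states.
Reachable set includes: (0,0,0), (0,0,1), (0,0,2), (0,0,3), (0,0,4), (0,0,5), (0,0,6), (0,0,7), (0,0,8), (0,0,9), (0,0,10), (0,0,11) ...
Target (A=4, B=4, C=4) not in reachable set → no.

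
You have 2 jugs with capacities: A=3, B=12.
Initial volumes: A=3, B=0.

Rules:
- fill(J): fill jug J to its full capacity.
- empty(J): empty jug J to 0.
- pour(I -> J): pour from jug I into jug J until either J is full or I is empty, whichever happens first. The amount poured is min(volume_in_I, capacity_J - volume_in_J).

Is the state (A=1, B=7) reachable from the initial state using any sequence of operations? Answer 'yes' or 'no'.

BFS explored all 10 reachable states.
Reachable set includes: (0,0), (0,3), (0,6), (0,9), (0,12), (3,0), (3,3), (3,6), (3,9), (3,12)
Target (A=1, B=7) not in reachable set → no.

Answer: no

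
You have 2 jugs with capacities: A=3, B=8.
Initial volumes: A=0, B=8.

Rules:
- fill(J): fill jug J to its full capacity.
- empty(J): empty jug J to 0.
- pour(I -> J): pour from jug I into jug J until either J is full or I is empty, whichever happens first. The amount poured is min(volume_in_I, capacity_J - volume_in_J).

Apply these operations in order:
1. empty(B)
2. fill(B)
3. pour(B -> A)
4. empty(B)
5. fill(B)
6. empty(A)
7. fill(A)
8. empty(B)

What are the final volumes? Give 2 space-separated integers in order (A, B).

Answer: 3 0

Derivation:
Step 1: empty(B) -> (A=0 B=0)
Step 2: fill(B) -> (A=0 B=8)
Step 3: pour(B -> A) -> (A=3 B=5)
Step 4: empty(B) -> (A=3 B=0)
Step 5: fill(B) -> (A=3 B=8)
Step 6: empty(A) -> (A=0 B=8)
Step 7: fill(A) -> (A=3 B=8)
Step 8: empty(B) -> (A=3 B=0)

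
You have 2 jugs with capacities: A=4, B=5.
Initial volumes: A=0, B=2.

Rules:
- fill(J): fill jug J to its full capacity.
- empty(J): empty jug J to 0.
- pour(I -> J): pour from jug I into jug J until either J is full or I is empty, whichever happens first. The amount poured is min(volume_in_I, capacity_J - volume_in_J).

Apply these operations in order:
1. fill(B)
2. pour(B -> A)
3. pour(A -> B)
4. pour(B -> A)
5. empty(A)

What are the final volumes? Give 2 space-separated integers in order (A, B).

Step 1: fill(B) -> (A=0 B=5)
Step 2: pour(B -> A) -> (A=4 B=1)
Step 3: pour(A -> B) -> (A=0 B=5)
Step 4: pour(B -> A) -> (A=4 B=1)
Step 5: empty(A) -> (A=0 B=1)

Answer: 0 1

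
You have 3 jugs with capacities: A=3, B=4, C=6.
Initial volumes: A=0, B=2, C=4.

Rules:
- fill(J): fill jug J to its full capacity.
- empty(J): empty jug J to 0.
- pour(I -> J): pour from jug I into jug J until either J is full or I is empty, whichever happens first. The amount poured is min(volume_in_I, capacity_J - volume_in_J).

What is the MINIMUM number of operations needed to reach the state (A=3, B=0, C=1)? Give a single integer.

Answer: 2

Derivation:
BFS from (A=0, B=2, C=4). One shortest path:
  1. empty(B) -> (A=0 B=0 C=4)
  2. pour(C -> A) -> (A=3 B=0 C=1)
Reached target in 2 moves.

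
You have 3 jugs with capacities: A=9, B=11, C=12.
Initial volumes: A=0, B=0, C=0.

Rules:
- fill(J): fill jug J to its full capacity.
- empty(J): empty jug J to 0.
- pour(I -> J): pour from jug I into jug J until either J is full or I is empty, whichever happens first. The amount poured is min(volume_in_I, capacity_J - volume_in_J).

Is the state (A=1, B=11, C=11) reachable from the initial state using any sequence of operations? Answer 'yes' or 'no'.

Answer: yes

Derivation:
BFS from (A=0, B=0, C=0):
  1. fill(C) -> (A=0 B=0 C=12)
  2. pour(C -> B) -> (A=0 B=11 C=1)
  3. pour(C -> A) -> (A=1 B=11 C=0)
  4. pour(B -> C) -> (A=1 B=0 C=11)
  5. fill(B) -> (A=1 B=11 C=11)
Target reached → yes.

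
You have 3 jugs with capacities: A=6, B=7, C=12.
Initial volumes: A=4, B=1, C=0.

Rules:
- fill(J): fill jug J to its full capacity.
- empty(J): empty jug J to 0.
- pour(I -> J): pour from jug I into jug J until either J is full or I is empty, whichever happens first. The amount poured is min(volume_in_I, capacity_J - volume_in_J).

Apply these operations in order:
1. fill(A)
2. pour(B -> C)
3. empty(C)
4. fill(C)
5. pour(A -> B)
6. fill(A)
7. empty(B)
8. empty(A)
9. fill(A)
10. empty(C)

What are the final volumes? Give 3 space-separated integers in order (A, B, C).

Answer: 6 0 0

Derivation:
Step 1: fill(A) -> (A=6 B=1 C=0)
Step 2: pour(B -> C) -> (A=6 B=0 C=1)
Step 3: empty(C) -> (A=6 B=0 C=0)
Step 4: fill(C) -> (A=6 B=0 C=12)
Step 5: pour(A -> B) -> (A=0 B=6 C=12)
Step 6: fill(A) -> (A=6 B=6 C=12)
Step 7: empty(B) -> (A=6 B=0 C=12)
Step 8: empty(A) -> (A=0 B=0 C=12)
Step 9: fill(A) -> (A=6 B=0 C=12)
Step 10: empty(C) -> (A=6 B=0 C=0)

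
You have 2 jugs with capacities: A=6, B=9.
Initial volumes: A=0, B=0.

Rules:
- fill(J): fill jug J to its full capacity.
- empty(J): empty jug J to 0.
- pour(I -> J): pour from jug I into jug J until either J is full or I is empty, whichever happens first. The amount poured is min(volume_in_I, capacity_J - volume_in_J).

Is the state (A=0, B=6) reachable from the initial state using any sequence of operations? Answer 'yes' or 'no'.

Answer: yes

Derivation:
BFS from (A=0, B=0):
  1. fill(A) -> (A=6 B=0)
  2. pour(A -> B) -> (A=0 B=6)
Target reached → yes.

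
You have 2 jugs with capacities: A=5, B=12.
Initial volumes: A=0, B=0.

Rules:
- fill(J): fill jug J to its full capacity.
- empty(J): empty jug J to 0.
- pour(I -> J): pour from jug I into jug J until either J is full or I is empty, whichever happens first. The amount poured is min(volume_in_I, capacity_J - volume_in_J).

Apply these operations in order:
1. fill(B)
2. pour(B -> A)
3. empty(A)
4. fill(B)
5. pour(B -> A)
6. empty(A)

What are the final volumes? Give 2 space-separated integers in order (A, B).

Answer: 0 7

Derivation:
Step 1: fill(B) -> (A=0 B=12)
Step 2: pour(B -> A) -> (A=5 B=7)
Step 3: empty(A) -> (A=0 B=7)
Step 4: fill(B) -> (A=0 B=12)
Step 5: pour(B -> A) -> (A=5 B=7)
Step 6: empty(A) -> (A=0 B=7)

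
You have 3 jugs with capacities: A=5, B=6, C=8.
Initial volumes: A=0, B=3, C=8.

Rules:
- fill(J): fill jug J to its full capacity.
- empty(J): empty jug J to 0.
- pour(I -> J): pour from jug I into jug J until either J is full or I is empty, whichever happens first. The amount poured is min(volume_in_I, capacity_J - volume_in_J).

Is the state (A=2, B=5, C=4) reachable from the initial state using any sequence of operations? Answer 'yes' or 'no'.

Answer: no

Derivation:
BFS explored all 238 reachable states.
Reachable set includes: (0,0,0), (0,0,1), (0,0,2), (0,0,3), (0,0,4), (0,0,5), (0,0,6), (0,0,7), (0,0,8), (0,1,0), (0,1,1), (0,1,2) ...
Target (A=2, B=5, C=4) not in reachable set → no.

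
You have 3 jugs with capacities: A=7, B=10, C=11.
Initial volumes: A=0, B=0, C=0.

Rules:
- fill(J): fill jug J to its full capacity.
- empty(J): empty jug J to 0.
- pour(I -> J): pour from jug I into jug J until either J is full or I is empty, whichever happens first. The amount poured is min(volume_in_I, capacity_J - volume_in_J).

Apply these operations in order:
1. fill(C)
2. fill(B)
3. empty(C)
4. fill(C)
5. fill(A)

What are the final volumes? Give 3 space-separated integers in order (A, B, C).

Step 1: fill(C) -> (A=0 B=0 C=11)
Step 2: fill(B) -> (A=0 B=10 C=11)
Step 3: empty(C) -> (A=0 B=10 C=0)
Step 4: fill(C) -> (A=0 B=10 C=11)
Step 5: fill(A) -> (A=7 B=10 C=11)

Answer: 7 10 11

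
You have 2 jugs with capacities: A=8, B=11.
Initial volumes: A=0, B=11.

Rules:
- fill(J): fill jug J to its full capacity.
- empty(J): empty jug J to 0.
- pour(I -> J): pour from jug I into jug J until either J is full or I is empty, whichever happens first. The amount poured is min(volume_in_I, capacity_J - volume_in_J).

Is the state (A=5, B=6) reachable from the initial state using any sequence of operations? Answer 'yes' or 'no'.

Answer: no

Derivation:
BFS explored all 38 reachable states.
Reachable set includes: (0,0), (0,1), (0,2), (0,3), (0,4), (0,5), (0,6), (0,7), (0,8), (0,9), (0,10), (0,11) ...
Target (A=5, B=6) not in reachable set → no.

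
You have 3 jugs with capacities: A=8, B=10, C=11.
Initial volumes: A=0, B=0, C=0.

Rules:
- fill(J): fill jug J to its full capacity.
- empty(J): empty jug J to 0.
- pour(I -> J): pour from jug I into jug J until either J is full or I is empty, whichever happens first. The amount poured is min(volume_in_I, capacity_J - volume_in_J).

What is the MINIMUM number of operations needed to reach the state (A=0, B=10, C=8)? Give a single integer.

Answer: 3

Derivation:
BFS from (A=0, B=0, C=0). One shortest path:
  1. fill(A) -> (A=8 B=0 C=0)
  2. fill(B) -> (A=8 B=10 C=0)
  3. pour(A -> C) -> (A=0 B=10 C=8)
Reached target in 3 moves.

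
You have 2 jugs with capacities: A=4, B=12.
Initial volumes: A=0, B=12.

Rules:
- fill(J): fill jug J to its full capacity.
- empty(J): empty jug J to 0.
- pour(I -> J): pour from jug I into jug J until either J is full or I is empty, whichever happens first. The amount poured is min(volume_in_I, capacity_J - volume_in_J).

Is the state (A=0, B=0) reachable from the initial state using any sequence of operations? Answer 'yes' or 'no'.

Answer: yes

Derivation:
BFS from (A=0, B=12):
  1. empty(B) -> (A=0 B=0)
Target reached → yes.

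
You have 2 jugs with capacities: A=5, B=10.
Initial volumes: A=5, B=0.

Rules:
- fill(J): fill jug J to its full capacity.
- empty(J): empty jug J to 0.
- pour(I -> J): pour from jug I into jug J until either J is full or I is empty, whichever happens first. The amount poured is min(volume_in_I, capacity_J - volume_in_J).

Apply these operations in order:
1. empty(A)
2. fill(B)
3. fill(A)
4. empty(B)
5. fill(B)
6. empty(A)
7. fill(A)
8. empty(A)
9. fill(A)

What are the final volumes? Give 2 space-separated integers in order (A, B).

Answer: 5 10

Derivation:
Step 1: empty(A) -> (A=0 B=0)
Step 2: fill(B) -> (A=0 B=10)
Step 3: fill(A) -> (A=5 B=10)
Step 4: empty(B) -> (A=5 B=0)
Step 5: fill(B) -> (A=5 B=10)
Step 6: empty(A) -> (A=0 B=10)
Step 7: fill(A) -> (A=5 B=10)
Step 8: empty(A) -> (A=0 B=10)
Step 9: fill(A) -> (A=5 B=10)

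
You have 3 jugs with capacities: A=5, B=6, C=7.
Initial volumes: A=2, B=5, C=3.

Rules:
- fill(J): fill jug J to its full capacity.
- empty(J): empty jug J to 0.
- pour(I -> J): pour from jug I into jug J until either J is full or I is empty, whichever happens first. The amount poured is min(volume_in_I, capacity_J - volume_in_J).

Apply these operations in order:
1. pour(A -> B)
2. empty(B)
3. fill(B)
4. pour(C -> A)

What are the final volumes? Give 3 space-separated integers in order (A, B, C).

Answer: 4 6 0

Derivation:
Step 1: pour(A -> B) -> (A=1 B=6 C=3)
Step 2: empty(B) -> (A=1 B=0 C=3)
Step 3: fill(B) -> (A=1 B=6 C=3)
Step 4: pour(C -> A) -> (A=4 B=6 C=0)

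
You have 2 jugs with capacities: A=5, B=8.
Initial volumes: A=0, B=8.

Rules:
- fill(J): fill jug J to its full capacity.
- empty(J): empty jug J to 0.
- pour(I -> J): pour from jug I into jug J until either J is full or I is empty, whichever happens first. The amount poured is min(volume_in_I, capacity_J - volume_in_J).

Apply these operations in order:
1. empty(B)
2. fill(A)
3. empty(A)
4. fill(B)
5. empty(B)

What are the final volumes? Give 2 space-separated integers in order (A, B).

Answer: 0 0

Derivation:
Step 1: empty(B) -> (A=0 B=0)
Step 2: fill(A) -> (A=5 B=0)
Step 3: empty(A) -> (A=0 B=0)
Step 4: fill(B) -> (A=0 B=8)
Step 5: empty(B) -> (A=0 B=0)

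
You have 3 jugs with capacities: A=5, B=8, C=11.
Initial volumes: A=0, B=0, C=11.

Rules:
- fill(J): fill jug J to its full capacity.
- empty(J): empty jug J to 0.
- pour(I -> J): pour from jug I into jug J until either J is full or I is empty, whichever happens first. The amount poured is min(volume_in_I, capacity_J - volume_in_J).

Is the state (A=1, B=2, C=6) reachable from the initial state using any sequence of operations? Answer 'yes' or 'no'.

BFS explored all 368 reachable states.
Reachable set includes: (0,0,0), (0,0,1), (0,0,2), (0,0,3), (0,0,4), (0,0,5), (0,0,6), (0,0,7), (0,0,8), (0,0,9), (0,0,10), (0,0,11) ...
Target (A=1, B=2, C=6) not in reachable set → no.

Answer: no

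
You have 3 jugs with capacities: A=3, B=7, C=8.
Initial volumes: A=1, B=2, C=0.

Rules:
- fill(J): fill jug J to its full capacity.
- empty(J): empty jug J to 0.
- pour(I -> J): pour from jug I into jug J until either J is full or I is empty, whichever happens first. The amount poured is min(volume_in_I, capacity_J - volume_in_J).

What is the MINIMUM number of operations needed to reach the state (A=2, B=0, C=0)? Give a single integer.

BFS from (A=1, B=2, C=0). One shortest path:
  1. empty(A) -> (A=0 B=2 C=0)
  2. pour(B -> A) -> (A=2 B=0 C=0)
Reached target in 2 moves.

Answer: 2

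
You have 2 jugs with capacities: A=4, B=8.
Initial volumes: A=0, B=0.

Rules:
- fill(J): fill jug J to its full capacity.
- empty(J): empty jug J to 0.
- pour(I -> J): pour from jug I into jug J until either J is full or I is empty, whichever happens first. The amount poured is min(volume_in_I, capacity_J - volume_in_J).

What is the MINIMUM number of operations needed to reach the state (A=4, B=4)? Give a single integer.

Answer: 2

Derivation:
BFS from (A=0, B=0). One shortest path:
  1. fill(B) -> (A=0 B=8)
  2. pour(B -> A) -> (A=4 B=4)
Reached target in 2 moves.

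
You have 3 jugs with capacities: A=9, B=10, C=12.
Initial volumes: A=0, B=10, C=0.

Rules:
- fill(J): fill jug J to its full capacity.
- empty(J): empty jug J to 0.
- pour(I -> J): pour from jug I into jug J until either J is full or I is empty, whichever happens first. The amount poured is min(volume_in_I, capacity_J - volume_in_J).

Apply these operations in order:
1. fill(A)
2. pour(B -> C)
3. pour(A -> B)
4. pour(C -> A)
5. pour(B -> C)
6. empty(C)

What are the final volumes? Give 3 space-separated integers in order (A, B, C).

Step 1: fill(A) -> (A=9 B=10 C=0)
Step 2: pour(B -> C) -> (A=9 B=0 C=10)
Step 3: pour(A -> B) -> (A=0 B=9 C=10)
Step 4: pour(C -> A) -> (A=9 B=9 C=1)
Step 5: pour(B -> C) -> (A=9 B=0 C=10)
Step 6: empty(C) -> (A=9 B=0 C=0)

Answer: 9 0 0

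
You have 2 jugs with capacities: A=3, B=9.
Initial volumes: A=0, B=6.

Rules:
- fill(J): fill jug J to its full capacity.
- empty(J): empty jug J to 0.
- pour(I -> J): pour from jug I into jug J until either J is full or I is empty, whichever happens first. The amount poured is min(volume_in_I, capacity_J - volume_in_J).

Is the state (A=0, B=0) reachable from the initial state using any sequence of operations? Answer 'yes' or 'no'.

BFS from (A=0, B=6):
  1. empty(B) -> (A=0 B=0)
Target reached → yes.

Answer: yes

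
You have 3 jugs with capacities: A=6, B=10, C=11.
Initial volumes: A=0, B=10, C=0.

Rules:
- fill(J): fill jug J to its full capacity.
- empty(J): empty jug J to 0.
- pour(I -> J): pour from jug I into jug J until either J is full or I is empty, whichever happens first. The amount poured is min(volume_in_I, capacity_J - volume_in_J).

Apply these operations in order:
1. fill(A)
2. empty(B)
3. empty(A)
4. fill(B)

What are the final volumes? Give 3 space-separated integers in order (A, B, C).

Step 1: fill(A) -> (A=6 B=10 C=0)
Step 2: empty(B) -> (A=6 B=0 C=0)
Step 3: empty(A) -> (A=0 B=0 C=0)
Step 4: fill(B) -> (A=0 B=10 C=0)

Answer: 0 10 0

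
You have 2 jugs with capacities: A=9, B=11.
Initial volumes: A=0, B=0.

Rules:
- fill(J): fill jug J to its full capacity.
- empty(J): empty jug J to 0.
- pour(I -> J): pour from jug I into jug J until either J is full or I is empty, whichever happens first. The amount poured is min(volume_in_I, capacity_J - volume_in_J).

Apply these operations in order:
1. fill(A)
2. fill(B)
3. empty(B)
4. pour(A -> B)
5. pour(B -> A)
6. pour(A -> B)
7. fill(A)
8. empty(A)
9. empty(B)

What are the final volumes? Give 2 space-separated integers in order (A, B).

Step 1: fill(A) -> (A=9 B=0)
Step 2: fill(B) -> (A=9 B=11)
Step 3: empty(B) -> (A=9 B=0)
Step 4: pour(A -> B) -> (A=0 B=9)
Step 5: pour(B -> A) -> (A=9 B=0)
Step 6: pour(A -> B) -> (A=0 B=9)
Step 7: fill(A) -> (A=9 B=9)
Step 8: empty(A) -> (A=0 B=9)
Step 9: empty(B) -> (A=0 B=0)

Answer: 0 0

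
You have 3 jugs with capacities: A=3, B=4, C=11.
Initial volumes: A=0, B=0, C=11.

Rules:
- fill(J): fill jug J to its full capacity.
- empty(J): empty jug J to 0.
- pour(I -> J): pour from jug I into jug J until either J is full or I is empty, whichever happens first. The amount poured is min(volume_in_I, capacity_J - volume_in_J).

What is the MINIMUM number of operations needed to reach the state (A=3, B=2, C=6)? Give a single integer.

BFS from (A=0, B=0, C=11). One shortest path:
  1. pour(C -> B) -> (A=0 B=4 C=7)
  2. pour(B -> A) -> (A=3 B=1 C=7)
  3. pour(A -> C) -> (A=0 B=1 C=10)
  4. pour(B -> A) -> (A=1 B=0 C=10)
  5. pour(C -> B) -> (A=1 B=4 C=6)
  6. pour(B -> A) -> (A=3 B=2 C=6)
Reached target in 6 moves.

Answer: 6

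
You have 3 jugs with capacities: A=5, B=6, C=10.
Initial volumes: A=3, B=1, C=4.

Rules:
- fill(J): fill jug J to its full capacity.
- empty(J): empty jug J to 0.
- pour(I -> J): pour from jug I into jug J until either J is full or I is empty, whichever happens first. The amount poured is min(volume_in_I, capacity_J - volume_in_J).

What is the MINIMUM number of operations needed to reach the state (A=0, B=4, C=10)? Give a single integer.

BFS from (A=3, B=1, C=4). One shortest path:
  1. fill(C) -> (A=3 B=1 C=10)
  2. pour(A -> B) -> (A=0 B=4 C=10)
Reached target in 2 moves.

Answer: 2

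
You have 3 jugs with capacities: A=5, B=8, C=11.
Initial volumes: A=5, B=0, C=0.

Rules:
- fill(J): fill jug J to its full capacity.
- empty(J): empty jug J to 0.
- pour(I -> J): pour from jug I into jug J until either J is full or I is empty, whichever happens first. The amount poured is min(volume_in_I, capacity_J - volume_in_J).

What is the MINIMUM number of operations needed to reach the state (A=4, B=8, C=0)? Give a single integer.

BFS from (A=5, B=0, C=0). One shortest path:
  1. fill(B) -> (A=5 B=8 C=0)
  2. pour(A -> C) -> (A=0 B=8 C=5)
  3. fill(A) -> (A=5 B=8 C=5)
  4. pour(A -> C) -> (A=0 B=8 C=10)
  5. fill(A) -> (A=5 B=8 C=10)
  6. pour(A -> C) -> (A=4 B=8 C=11)
  7. empty(C) -> (A=4 B=8 C=0)
Reached target in 7 moves.

Answer: 7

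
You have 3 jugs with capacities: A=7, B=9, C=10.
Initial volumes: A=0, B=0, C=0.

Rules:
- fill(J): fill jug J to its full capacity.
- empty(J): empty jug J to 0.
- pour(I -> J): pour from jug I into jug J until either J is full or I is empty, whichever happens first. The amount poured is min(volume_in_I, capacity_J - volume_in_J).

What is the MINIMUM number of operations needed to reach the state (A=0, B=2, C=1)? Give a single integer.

BFS from (A=0, B=0, C=0). One shortest path:
  1. fill(C) -> (A=0 B=0 C=10)
  2. pour(C -> B) -> (A=0 B=9 C=1)
  3. pour(B -> A) -> (A=7 B=2 C=1)
  4. empty(A) -> (A=0 B=2 C=1)
Reached target in 4 moves.

Answer: 4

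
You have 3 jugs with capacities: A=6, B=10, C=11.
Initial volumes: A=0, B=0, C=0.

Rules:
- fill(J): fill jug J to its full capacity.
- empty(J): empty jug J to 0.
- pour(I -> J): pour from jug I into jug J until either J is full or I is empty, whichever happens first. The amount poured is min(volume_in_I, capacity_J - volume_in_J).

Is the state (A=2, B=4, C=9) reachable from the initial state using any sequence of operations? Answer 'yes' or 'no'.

BFS explored all 474 reachable states.
Reachable set includes: (0,0,0), (0,0,1), (0,0,2), (0,0,3), (0,0,4), (0,0,5), (0,0,6), (0,0,7), (0,0,8), (0,0,9), (0,0,10), (0,0,11) ...
Target (A=2, B=4, C=9) not in reachable set → no.

Answer: no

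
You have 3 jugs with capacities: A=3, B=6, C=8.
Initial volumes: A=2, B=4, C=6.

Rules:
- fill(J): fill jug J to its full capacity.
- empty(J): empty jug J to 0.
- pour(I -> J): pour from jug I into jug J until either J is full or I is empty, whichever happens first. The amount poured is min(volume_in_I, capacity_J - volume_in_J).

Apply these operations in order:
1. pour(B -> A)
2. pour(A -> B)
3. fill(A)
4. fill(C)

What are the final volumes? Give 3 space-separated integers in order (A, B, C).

Step 1: pour(B -> A) -> (A=3 B=3 C=6)
Step 2: pour(A -> B) -> (A=0 B=6 C=6)
Step 3: fill(A) -> (A=3 B=6 C=6)
Step 4: fill(C) -> (A=3 B=6 C=8)

Answer: 3 6 8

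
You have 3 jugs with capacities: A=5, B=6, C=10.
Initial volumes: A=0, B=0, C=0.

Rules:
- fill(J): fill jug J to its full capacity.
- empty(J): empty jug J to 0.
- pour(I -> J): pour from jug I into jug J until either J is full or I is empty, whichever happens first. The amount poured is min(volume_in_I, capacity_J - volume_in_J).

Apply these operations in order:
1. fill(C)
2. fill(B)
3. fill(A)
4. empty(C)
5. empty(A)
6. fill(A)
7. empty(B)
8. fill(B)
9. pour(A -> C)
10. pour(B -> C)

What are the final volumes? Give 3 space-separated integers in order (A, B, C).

Answer: 0 1 10

Derivation:
Step 1: fill(C) -> (A=0 B=0 C=10)
Step 2: fill(B) -> (A=0 B=6 C=10)
Step 3: fill(A) -> (A=5 B=6 C=10)
Step 4: empty(C) -> (A=5 B=6 C=0)
Step 5: empty(A) -> (A=0 B=6 C=0)
Step 6: fill(A) -> (A=5 B=6 C=0)
Step 7: empty(B) -> (A=5 B=0 C=0)
Step 8: fill(B) -> (A=5 B=6 C=0)
Step 9: pour(A -> C) -> (A=0 B=6 C=5)
Step 10: pour(B -> C) -> (A=0 B=1 C=10)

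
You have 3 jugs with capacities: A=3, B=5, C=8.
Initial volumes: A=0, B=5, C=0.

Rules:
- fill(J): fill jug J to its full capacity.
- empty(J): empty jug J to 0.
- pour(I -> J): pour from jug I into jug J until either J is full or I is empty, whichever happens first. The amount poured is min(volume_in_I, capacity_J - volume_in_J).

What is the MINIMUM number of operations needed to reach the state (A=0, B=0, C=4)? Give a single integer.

Answer: 7

Derivation:
BFS from (A=0, B=5, C=0). One shortest path:
  1. pour(B -> A) -> (A=3 B=2 C=0)
  2. empty(A) -> (A=0 B=2 C=0)
  3. pour(B -> A) -> (A=2 B=0 C=0)
  4. fill(B) -> (A=2 B=5 C=0)
  5. pour(B -> A) -> (A=3 B=4 C=0)
  6. empty(A) -> (A=0 B=4 C=0)
  7. pour(B -> C) -> (A=0 B=0 C=4)
Reached target in 7 moves.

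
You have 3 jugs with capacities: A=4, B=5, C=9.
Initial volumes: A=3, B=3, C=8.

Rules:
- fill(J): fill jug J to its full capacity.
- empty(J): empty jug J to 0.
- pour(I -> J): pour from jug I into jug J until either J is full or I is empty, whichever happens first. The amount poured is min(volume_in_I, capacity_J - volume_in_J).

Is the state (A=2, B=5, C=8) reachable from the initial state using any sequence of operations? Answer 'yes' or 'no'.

Answer: yes

Derivation:
BFS from (A=3, B=3, C=8):
  1. fill(A) -> (A=4 B=3 C=8)
  2. pour(A -> B) -> (A=2 B=5 C=8)
Target reached → yes.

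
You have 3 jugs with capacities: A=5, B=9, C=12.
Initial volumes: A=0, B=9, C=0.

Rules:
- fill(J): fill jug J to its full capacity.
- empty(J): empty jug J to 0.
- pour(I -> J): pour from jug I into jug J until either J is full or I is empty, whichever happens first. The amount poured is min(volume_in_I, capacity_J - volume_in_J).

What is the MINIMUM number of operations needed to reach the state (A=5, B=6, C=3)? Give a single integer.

Answer: 5

Derivation:
BFS from (A=0, B=9, C=0). One shortest path:
  1. fill(A) -> (A=5 B=9 C=0)
  2. pour(B -> C) -> (A=5 B=0 C=9)
  3. pour(A -> C) -> (A=2 B=0 C=12)
  4. pour(C -> B) -> (A=2 B=9 C=3)
  5. pour(B -> A) -> (A=5 B=6 C=3)
Reached target in 5 moves.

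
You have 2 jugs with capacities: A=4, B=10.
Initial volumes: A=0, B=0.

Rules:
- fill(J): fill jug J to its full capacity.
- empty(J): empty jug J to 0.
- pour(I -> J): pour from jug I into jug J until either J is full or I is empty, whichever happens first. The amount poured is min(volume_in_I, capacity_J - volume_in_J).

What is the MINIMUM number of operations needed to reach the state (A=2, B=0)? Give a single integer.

BFS from (A=0, B=0). One shortest path:
  1. fill(B) -> (A=0 B=10)
  2. pour(B -> A) -> (A=4 B=6)
  3. empty(A) -> (A=0 B=6)
  4. pour(B -> A) -> (A=4 B=2)
  5. empty(A) -> (A=0 B=2)
  6. pour(B -> A) -> (A=2 B=0)
Reached target in 6 moves.

Answer: 6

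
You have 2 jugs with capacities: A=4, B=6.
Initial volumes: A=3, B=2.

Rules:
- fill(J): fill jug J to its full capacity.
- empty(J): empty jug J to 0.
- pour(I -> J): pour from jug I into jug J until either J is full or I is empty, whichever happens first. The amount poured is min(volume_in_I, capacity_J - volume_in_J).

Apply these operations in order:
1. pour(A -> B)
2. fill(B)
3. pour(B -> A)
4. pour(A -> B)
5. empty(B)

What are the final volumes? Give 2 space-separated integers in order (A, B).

Step 1: pour(A -> B) -> (A=0 B=5)
Step 2: fill(B) -> (A=0 B=6)
Step 3: pour(B -> A) -> (A=4 B=2)
Step 4: pour(A -> B) -> (A=0 B=6)
Step 5: empty(B) -> (A=0 B=0)

Answer: 0 0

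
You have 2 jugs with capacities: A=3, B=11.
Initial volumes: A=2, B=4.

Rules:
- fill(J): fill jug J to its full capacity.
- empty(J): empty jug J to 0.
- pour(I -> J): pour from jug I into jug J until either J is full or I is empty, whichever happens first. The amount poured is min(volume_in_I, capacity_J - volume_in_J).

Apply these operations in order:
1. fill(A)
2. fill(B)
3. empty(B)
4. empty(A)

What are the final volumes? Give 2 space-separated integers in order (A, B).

Step 1: fill(A) -> (A=3 B=4)
Step 2: fill(B) -> (A=3 B=11)
Step 3: empty(B) -> (A=3 B=0)
Step 4: empty(A) -> (A=0 B=0)

Answer: 0 0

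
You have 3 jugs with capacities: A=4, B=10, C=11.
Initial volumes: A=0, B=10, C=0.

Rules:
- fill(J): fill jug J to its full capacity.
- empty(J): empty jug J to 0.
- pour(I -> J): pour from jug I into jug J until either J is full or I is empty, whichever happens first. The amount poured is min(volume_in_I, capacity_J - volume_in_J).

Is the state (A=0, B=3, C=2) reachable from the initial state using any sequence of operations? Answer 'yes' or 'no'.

Answer: yes

Derivation:
BFS from (A=0, B=10, C=0):
  1. pour(B -> A) -> (A=4 B=6 C=0)
  2. empty(A) -> (A=0 B=6 C=0)
  3. pour(B -> A) -> (A=4 B=2 C=0)
  4. pour(A -> C) -> (A=0 B=2 C=4)
  5. pour(B -> A) -> (A=2 B=0 C=4)
  6. fill(B) -> (A=2 B=10 C=4)
  7. pour(B -> C) -> (A=2 B=3 C=11)
  8. empty(C) -> (A=2 B=3 C=0)
  9. pour(A -> C) -> (A=0 B=3 C=2)
Target reached → yes.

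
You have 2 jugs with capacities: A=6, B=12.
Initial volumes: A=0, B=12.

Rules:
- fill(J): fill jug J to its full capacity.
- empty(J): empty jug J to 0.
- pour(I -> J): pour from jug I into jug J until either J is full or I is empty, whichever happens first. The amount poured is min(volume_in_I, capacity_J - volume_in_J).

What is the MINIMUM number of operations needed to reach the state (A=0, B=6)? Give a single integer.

Answer: 2

Derivation:
BFS from (A=0, B=12). One shortest path:
  1. pour(B -> A) -> (A=6 B=6)
  2. empty(A) -> (A=0 B=6)
Reached target in 2 moves.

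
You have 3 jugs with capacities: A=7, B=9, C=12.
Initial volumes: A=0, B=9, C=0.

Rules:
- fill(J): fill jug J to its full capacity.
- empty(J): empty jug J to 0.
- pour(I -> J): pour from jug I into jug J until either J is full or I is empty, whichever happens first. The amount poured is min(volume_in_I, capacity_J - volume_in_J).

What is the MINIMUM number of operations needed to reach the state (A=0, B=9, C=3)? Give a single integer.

BFS from (A=0, B=9, C=0). One shortest path:
  1. empty(B) -> (A=0 B=0 C=0)
  2. fill(C) -> (A=0 B=0 C=12)
  3. pour(C -> B) -> (A=0 B=9 C=3)
Reached target in 3 moves.

Answer: 3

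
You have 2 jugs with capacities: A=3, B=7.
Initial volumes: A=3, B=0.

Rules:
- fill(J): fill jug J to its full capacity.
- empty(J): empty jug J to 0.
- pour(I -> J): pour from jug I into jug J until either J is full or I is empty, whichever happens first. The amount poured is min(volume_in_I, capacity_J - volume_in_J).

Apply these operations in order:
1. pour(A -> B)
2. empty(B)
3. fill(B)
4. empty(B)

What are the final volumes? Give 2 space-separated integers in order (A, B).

Answer: 0 0

Derivation:
Step 1: pour(A -> B) -> (A=0 B=3)
Step 2: empty(B) -> (A=0 B=0)
Step 3: fill(B) -> (A=0 B=7)
Step 4: empty(B) -> (A=0 B=0)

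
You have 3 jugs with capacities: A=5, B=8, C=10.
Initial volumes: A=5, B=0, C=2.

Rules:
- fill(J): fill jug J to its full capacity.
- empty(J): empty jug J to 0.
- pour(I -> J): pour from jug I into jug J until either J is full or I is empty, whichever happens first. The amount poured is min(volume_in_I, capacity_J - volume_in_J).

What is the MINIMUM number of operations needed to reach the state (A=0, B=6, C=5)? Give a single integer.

Answer: 7

Derivation:
BFS from (A=5, B=0, C=2). One shortest path:
  1. fill(B) -> (A=5 B=8 C=2)
  2. empty(C) -> (A=5 B=8 C=0)
  3. pour(B -> C) -> (A=5 B=0 C=8)
  4. fill(B) -> (A=5 B=8 C=8)
  5. pour(B -> C) -> (A=5 B=6 C=10)
  6. empty(C) -> (A=5 B=6 C=0)
  7. pour(A -> C) -> (A=0 B=6 C=5)
Reached target in 7 moves.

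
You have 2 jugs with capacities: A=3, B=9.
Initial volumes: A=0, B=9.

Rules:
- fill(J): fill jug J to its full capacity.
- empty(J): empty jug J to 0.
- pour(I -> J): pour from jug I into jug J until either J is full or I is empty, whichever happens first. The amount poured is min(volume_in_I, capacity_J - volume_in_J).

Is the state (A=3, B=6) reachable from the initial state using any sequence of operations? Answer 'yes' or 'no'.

Answer: yes

Derivation:
BFS from (A=0, B=9):
  1. pour(B -> A) -> (A=3 B=6)
Target reached → yes.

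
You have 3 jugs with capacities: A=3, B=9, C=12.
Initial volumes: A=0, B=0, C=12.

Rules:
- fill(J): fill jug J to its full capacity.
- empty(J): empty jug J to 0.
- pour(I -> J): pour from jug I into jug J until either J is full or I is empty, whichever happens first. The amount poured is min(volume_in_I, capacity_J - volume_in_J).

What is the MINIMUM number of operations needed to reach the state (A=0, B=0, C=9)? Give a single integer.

BFS from (A=0, B=0, C=12). One shortest path:
  1. pour(C -> A) -> (A=3 B=0 C=9)
  2. empty(A) -> (A=0 B=0 C=9)
Reached target in 2 moves.

Answer: 2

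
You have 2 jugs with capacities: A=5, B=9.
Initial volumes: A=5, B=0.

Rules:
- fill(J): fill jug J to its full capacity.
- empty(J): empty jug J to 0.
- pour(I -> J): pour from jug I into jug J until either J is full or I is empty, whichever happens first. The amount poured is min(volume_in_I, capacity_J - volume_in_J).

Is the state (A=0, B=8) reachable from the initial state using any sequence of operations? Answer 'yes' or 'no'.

Answer: yes

Derivation:
BFS from (A=5, B=0):
  1. empty(A) -> (A=0 B=0)
  2. fill(B) -> (A=0 B=9)
  3. pour(B -> A) -> (A=5 B=4)
  4. empty(A) -> (A=0 B=4)
  5. pour(B -> A) -> (A=4 B=0)
  6. fill(B) -> (A=4 B=9)
  7. pour(B -> A) -> (A=5 B=8)
  8. empty(A) -> (A=0 B=8)
Target reached → yes.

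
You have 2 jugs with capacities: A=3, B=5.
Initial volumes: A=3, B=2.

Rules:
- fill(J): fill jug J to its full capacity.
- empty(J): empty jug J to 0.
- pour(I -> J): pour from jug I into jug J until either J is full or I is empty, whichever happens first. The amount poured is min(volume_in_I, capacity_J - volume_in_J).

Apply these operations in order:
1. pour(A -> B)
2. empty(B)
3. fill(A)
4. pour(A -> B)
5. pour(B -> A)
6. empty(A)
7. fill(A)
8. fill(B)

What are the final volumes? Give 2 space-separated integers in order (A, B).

Step 1: pour(A -> B) -> (A=0 B=5)
Step 2: empty(B) -> (A=0 B=0)
Step 3: fill(A) -> (A=3 B=0)
Step 4: pour(A -> B) -> (A=0 B=3)
Step 5: pour(B -> A) -> (A=3 B=0)
Step 6: empty(A) -> (A=0 B=0)
Step 7: fill(A) -> (A=3 B=0)
Step 8: fill(B) -> (A=3 B=5)

Answer: 3 5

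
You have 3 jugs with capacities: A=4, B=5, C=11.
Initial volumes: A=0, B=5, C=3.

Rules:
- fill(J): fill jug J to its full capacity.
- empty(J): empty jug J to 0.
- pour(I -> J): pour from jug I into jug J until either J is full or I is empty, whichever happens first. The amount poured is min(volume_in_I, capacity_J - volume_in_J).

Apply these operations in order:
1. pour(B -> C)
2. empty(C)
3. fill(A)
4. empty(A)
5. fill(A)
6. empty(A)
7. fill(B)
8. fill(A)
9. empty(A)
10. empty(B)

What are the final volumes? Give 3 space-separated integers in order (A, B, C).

Step 1: pour(B -> C) -> (A=0 B=0 C=8)
Step 2: empty(C) -> (A=0 B=0 C=0)
Step 3: fill(A) -> (A=4 B=0 C=0)
Step 4: empty(A) -> (A=0 B=0 C=0)
Step 5: fill(A) -> (A=4 B=0 C=0)
Step 6: empty(A) -> (A=0 B=0 C=0)
Step 7: fill(B) -> (A=0 B=5 C=0)
Step 8: fill(A) -> (A=4 B=5 C=0)
Step 9: empty(A) -> (A=0 B=5 C=0)
Step 10: empty(B) -> (A=0 B=0 C=0)

Answer: 0 0 0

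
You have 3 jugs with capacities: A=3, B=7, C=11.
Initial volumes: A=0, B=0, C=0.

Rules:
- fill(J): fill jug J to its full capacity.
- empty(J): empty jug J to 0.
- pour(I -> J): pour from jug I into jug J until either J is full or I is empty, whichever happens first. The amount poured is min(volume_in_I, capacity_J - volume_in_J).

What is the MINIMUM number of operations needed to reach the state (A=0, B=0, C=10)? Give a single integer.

BFS from (A=0, B=0, C=0). One shortest path:
  1. fill(A) -> (A=3 B=0 C=0)
  2. fill(B) -> (A=3 B=7 C=0)
  3. pour(A -> C) -> (A=0 B=7 C=3)
  4. pour(B -> C) -> (A=0 B=0 C=10)
Reached target in 4 moves.

Answer: 4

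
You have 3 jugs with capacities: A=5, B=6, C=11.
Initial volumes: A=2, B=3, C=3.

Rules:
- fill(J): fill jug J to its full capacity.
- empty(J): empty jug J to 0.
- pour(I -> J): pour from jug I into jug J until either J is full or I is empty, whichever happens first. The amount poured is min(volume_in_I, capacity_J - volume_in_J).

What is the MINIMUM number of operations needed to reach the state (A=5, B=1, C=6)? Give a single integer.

BFS from (A=2, B=3, C=3). One shortest path:
  1. empty(A) -> (A=0 B=3 C=3)
  2. pour(B -> C) -> (A=0 B=0 C=6)
  3. fill(B) -> (A=0 B=6 C=6)
  4. pour(B -> A) -> (A=5 B=1 C=6)
Reached target in 4 moves.

Answer: 4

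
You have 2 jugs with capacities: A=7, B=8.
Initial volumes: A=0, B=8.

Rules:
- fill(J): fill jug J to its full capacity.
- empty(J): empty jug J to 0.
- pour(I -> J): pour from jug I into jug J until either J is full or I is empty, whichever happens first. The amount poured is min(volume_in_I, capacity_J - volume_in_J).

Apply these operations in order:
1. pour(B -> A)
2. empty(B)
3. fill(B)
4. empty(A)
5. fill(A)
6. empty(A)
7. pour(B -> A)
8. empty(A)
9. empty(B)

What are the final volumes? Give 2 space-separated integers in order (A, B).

Step 1: pour(B -> A) -> (A=7 B=1)
Step 2: empty(B) -> (A=7 B=0)
Step 3: fill(B) -> (A=7 B=8)
Step 4: empty(A) -> (A=0 B=8)
Step 5: fill(A) -> (A=7 B=8)
Step 6: empty(A) -> (A=0 B=8)
Step 7: pour(B -> A) -> (A=7 B=1)
Step 8: empty(A) -> (A=0 B=1)
Step 9: empty(B) -> (A=0 B=0)

Answer: 0 0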